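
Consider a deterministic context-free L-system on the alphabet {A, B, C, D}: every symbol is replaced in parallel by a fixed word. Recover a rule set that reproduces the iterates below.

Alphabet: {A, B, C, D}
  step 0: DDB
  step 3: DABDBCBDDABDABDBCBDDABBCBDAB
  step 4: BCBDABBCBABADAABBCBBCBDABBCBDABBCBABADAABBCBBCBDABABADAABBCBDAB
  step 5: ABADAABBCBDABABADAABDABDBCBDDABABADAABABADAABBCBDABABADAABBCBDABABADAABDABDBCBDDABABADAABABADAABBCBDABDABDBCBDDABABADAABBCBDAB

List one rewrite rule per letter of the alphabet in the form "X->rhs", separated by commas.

  step 4 ⇒ step 5: BCBDABBCBABADAABBCBBCBDABBCBDABBCBABADAABBCBBCBDABABADAABBCBDAB ⇒ AB·ADA·AB·BCB·D·AB·AB·ADA·AB·D·AB·D·BCB·D·D·AB·AB·ADA·AB·AB·ADA·AB·BCB·D·AB·AB·ADA·AB·BCB·D·AB·AB·ADA·AB·D·AB·D·BCB·D·D·AB·AB·ADA·AB·AB·ADA·AB·BCB·D·AB·D·AB·D·BCB·D·D·AB·AB·ADA·AB·BCB·D·AB
    A ↦ D
    B ↦ AB
    C ↦ ADA
    D ↦ BCB

A->D, B->AB, C->ADA, D->BCB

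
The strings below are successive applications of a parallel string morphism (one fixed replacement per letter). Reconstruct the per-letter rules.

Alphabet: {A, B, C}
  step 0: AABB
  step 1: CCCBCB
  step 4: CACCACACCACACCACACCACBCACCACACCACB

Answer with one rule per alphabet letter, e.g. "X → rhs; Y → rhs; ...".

A->C, B->CB, C->CA

  step 0 ⇒ step 1: AABB ⇒ C·C·CB·CB
    A ↦ C
    B ↦ CB
    C ↦ CA  (constrained at step 1)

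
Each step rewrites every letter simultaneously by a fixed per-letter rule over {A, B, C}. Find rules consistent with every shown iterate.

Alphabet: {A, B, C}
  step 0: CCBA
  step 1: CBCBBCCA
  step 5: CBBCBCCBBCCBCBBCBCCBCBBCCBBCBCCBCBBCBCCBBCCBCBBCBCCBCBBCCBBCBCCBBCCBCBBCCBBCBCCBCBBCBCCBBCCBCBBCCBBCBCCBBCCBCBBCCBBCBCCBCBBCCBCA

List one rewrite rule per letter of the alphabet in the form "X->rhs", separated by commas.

  step 0 ⇒ step 1: CCBA ⇒ CB·CB·BC·CA
    A ↦ CA
    B ↦ BC
    C ↦ CB

A->CA, B->BC, C->CB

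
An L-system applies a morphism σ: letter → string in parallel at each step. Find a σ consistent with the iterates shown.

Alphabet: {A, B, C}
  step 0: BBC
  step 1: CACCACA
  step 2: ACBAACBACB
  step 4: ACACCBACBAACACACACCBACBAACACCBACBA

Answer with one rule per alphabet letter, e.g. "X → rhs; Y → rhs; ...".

  step 1 ⇒ step 2: CACCACA ⇒ A·CB·A·A·CB·A·CB
    A ↦ CB
    C ↦ A
  step 0 ⇒ step 1: BBC ⇒ CAC·CAC·A
    B ↦ CAC

A->CB, B->CAC, C->A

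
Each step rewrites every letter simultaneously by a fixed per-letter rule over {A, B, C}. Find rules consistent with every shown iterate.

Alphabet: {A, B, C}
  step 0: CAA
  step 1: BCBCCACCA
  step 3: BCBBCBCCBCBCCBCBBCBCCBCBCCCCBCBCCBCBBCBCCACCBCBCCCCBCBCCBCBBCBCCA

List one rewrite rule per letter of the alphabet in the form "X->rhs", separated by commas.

A->CCA, B->CC, C->BCB

  step 0 ⇒ step 1: CAA ⇒ BCB·CCA·CCA
    A ↦ CCA
    C ↦ BCB
    B ↦ CC  (constrained at step 1)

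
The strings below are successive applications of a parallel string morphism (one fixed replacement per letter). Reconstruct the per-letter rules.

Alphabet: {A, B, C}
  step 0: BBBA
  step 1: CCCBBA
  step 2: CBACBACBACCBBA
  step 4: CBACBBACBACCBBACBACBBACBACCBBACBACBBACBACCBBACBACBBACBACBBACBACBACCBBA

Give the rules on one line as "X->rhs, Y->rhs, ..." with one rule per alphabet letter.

A->BBA, B->C, C->CBA

  step 1 ⇒ step 2: CCCBBA ⇒ CBA·CBA·CBA·C·C·BBA
    A ↦ BBA
    B ↦ C
    C ↦ CBA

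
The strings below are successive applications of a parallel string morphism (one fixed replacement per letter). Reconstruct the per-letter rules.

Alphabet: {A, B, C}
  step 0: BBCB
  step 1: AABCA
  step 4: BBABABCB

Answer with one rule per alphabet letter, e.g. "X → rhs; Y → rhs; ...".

A->B, B->A, C->BC

  step 0 ⇒ step 1: BBCB ⇒ A·A·BC·A
    B ↦ A
    C ↦ BC
    A ↦ B  (constrained at step 1)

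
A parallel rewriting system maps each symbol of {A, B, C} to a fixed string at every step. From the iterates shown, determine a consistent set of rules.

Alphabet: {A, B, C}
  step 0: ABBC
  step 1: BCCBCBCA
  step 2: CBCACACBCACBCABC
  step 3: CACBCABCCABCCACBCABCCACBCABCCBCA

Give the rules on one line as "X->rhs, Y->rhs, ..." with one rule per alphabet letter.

  step 2 ⇒ step 3: CBCACACBCACBCABC ⇒ CA·CB·CA·BC·CA·BC·CA·CB·CA·BC·CA·CB·CA·BC·CB·CA
    A ↦ BC
    B ↦ CB
    C ↦ CA

A->BC, B->CB, C->CA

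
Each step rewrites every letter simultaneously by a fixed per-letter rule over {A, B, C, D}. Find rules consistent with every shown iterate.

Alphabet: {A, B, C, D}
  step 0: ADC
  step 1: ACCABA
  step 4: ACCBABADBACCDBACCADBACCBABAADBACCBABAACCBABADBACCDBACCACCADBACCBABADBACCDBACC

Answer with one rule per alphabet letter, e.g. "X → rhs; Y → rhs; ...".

  step 0 ⇒ step 1: ADC ⇒ ACC·A·BA
    A ↦ ACC
    C ↦ BA
    D ↦ A
    B ↦ DB  (constrained at step 1)

A->ACC, B->DB, C->BA, D->A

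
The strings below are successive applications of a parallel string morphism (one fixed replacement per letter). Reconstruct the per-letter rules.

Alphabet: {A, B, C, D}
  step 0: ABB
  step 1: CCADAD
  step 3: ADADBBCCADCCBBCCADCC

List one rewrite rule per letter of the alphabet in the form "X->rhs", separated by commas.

  step 0 ⇒ step 1: ABB ⇒ CC·AD·AD
    A ↦ CC
    B ↦ AD
    C ↦ B  (constrained at step 1)
    D ↦ ABA  (constrained at step 1)

A->CC, B->AD, C->B, D->ABA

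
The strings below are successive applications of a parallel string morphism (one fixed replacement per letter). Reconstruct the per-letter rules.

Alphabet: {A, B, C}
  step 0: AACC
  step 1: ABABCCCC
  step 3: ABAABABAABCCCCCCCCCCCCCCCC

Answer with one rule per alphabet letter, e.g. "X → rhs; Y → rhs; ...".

A->AB, B->A, C->CC

  step 0 ⇒ step 1: AACC ⇒ AB·AB·CC·CC
    A ↦ AB
    C ↦ CC
    B ↦ A  (constrained at step 1)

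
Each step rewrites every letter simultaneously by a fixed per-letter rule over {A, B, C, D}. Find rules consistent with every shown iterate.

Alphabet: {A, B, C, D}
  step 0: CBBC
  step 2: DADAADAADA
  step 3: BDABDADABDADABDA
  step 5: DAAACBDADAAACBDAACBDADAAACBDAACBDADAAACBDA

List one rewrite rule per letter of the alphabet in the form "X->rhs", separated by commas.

  step 2 ⇒ step 3: DADAADAADA ⇒ B·DA·B·DA·DA·B·DA·DA·B·DA
    A ↦ DA
    D ↦ B
    B ↦ AC  (constrained at step 0)
    C ↦ A  (constrained at step 0)

A->DA, B->AC, C->A, D->B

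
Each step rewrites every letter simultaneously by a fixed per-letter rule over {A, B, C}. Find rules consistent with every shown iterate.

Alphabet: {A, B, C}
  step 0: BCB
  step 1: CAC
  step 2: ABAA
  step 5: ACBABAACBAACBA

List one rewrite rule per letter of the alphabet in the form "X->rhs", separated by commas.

  step 1 ⇒ step 2: CAC ⇒ A·BA·A
    A ↦ BA
    C ↦ A
  step 0 ⇒ step 1: BCB ⇒ C·A·C
    B ↦ C

A->BA, B->C, C->A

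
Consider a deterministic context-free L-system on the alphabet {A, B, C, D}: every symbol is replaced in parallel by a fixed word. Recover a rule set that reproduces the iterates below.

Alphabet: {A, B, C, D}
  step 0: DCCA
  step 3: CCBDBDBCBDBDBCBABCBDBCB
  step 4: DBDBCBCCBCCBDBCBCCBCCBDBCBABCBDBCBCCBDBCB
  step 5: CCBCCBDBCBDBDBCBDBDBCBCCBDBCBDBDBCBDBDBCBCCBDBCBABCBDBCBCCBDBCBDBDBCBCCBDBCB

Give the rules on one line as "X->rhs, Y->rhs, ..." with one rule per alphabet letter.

  step 4 ⇒ step 5: DBDBCBCCBCCBDBCBCCBCCBDBCBABCBDBCBCCBDBCB ⇒ C·CB·C·CB·DB·CB·DB·DB·CB·DB·DB·CB·C·CB·DB·CB·DB·DB·CB·DB·DB·CB·C·CB·DB·CB·AB·CB·DB·CB·C·CB·DB·CB·DB·DB·CB·C·CB·DB·CB
    A ↦ AB
    B ↦ CB
    C ↦ DB
    D ↦ C

A->AB, B->CB, C->DB, D->C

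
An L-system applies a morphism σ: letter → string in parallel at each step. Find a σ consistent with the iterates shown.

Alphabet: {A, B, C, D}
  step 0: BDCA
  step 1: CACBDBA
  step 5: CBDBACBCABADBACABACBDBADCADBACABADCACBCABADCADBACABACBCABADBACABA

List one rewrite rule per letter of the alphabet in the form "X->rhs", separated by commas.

A->BA, B->CA, C->D, D->CB

  step 0 ⇒ step 1: BDCA ⇒ CA·CB·D·BA
    A ↦ BA
    B ↦ CA
    C ↦ D
    D ↦ CB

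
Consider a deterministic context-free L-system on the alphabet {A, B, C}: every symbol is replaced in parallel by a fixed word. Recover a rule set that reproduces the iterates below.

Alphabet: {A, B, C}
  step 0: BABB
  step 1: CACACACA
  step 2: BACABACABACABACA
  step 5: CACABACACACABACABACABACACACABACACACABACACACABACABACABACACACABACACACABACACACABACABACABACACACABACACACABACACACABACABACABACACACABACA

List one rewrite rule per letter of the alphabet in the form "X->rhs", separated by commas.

A->CA, B->CA, C->BA

  step 1 ⇒ step 2: CACACACA ⇒ BA·CA·BA·CA·BA·CA·BA·CA
    A ↦ CA
    C ↦ BA
  step 0 ⇒ step 1: BABB ⇒ CA·CA·CA·CA
    B ↦ CA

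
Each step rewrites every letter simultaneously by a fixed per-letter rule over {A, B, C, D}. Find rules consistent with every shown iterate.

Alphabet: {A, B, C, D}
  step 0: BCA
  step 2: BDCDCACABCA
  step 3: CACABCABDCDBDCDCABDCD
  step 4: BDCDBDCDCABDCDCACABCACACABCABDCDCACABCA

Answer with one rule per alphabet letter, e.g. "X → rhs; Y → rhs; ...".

A->DCD, B->CA, C->B, D->CA

  step 3 ⇒ step 4: CACABCABDCDBDCDCABDCD ⇒ B·DCD·B·DCD·CA·B·DCD·CA·CA·B·CA·CA·CA·B·CA·B·DCD·CA·CA·B·CA
    A ↦ DCD
    B ↦ CA
    C ↦ B
    D ↦ CA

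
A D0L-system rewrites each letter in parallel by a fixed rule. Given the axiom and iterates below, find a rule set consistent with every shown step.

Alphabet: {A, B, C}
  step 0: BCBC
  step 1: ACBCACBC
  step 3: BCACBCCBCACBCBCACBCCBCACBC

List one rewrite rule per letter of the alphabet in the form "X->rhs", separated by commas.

  step 0 ⇒ step 1: BCBC ⇒ AC·BC·AC·BC
    B ↦ AC
    C ↦ BC
    A ↦ C  (constrained at step 1)

A->C, B->AC, C->BC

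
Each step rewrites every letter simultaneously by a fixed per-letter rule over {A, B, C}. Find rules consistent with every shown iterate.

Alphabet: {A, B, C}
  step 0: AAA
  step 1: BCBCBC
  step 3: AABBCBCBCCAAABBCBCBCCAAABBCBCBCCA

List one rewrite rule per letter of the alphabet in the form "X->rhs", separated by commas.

  step 0 ⇒ step 1: AAA ⇒ BC·BC·BC
    A ↦ BC
    B ↦ CA  (constrained at step 1)
    C ↦ AAB  (constrained at step 1)

A->BC, B->CA, C->AAB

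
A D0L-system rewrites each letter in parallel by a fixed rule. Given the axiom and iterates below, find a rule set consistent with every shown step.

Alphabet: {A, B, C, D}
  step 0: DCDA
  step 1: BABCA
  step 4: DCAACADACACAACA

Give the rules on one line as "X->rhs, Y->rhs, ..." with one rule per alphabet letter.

  step 0 ⇒ step 1: DCDA ⇒ B·A·B·CA
    A ↦ CA
    C ↦ A
    D ↦ B
    B ↦ D  (constrained at step 1)

A->CA, B->D, C->A, D->B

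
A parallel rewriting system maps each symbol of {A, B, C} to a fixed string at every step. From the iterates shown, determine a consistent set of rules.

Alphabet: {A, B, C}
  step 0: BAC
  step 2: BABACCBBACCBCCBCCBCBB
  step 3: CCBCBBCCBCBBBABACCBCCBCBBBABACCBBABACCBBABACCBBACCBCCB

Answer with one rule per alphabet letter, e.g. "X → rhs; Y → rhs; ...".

A->CBB, B->CCB, C->BA

  step 2 ⇒ step 3: BABACCBBACCBCCBCCBCBB ⇒ CCB·CBB·CCB·CBB·BA·BA·CCB·CCB·CBB·BA·BA·CCB·BA·BA·CCB·BA·BA·CCB·BA·CCB·CCB
    A ↦ CBB
    B ↦ CCB
    C ↦ BA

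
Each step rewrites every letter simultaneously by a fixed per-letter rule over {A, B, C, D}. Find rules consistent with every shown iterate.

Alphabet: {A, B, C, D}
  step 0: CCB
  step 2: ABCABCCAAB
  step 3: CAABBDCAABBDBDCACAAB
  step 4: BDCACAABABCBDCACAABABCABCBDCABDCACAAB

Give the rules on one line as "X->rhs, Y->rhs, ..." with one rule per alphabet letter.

A->CA, B->AB, C->BD, D->C

  step 3 ⇒ step 4: CAABBDCAABBDBDCACAAB ⇒ BD·CA·CA·AB·AB·C·BD·CA·CA·AB·AB·C·AB·C·BD·CA·BD·CA·CA·AB
    A ↦ CA
    B ↦ AB
    C ↦ BD
    D ↦ C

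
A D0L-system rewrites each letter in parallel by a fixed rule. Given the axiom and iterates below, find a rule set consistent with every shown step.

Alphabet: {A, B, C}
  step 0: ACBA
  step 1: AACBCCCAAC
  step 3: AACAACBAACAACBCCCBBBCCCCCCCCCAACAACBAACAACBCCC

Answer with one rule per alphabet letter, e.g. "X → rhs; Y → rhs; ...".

A->AAC, B->CCC, C->B

  step 0 ⇒ step 1: ACBA ⇒ AAC·B·CCC·AAC
    A ↦ AAC
    B ↦ CCC
    C ↦ B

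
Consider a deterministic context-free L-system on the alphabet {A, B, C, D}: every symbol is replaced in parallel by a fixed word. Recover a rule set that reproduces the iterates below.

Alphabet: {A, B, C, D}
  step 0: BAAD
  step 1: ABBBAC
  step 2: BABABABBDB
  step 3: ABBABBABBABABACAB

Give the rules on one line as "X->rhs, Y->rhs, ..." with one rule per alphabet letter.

A->B, B->AB, C->DB, D->AC

  step 2 ⇒ step 3: BABABABBDB ⇒ AB·B·AB·B·AB·B·AB·AB·AC·AB
    A ↦ B
    B ↦ AB
    D ↦ AC
  step 1 ⇒ step 2: ABBBAC ⇒ B·AB·AB·AB·B·DB
    C ↦ DB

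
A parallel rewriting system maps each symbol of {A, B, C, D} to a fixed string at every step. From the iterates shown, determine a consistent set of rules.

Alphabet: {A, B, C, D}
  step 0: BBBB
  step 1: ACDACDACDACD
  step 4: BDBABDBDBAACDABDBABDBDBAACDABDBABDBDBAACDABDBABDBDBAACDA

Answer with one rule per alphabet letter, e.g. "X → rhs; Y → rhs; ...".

A->BD, B->ACD, C->B, D->A

  step 0 ⇒ step 1: BBBB ⇒ ACD·ACD·ACD·ACD
    B ↦ ACD
    A ↦ BD  (constrained at step 1)
    C ↦ B  (constrained at step 1)
    D ↦ A  (constrained at step 1)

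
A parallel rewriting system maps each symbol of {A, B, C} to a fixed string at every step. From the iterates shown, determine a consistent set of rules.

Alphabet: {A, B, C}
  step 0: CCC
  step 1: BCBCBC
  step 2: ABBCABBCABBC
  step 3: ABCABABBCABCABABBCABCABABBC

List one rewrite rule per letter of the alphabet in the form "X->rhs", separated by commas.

  step 2 ⇒ step 3: ABBCABBCABBC ⇒ ABC·AB·AB·BC·ABC·AB·AB·BC·ABC·AB·AB·BC
    A ↦ ABC
    B ↦ AB
    C ↦ BC

A->ABC, B->AB, C->BC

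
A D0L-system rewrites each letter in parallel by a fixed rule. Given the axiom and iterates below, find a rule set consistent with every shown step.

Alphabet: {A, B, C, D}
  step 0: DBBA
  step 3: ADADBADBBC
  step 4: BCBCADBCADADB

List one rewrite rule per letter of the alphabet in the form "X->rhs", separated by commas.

  step 3 ⇒ step 4: ADADBADBBC ⇒ B·C·B·C·AD·B·C·AD·AD·B
    A ↦ B
    B ↦ AD
    C ↦ B
    D ↦ C

A->B, B->AD, C->B, D->C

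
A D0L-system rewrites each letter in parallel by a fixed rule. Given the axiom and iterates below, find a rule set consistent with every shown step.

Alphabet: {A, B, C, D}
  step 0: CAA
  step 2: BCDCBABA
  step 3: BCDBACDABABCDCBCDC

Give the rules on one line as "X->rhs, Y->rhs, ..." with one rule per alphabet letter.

  step 2 ⇒ step 3: BCDCBABA ⇒ BCD·BA·CDA·BA·BCD·C·BCD·C
    A ↦ C
    B ↦ BCD
    C ↦ BA
    D ↦ CDA

A->C, B->BCD, C->BA, D->CDA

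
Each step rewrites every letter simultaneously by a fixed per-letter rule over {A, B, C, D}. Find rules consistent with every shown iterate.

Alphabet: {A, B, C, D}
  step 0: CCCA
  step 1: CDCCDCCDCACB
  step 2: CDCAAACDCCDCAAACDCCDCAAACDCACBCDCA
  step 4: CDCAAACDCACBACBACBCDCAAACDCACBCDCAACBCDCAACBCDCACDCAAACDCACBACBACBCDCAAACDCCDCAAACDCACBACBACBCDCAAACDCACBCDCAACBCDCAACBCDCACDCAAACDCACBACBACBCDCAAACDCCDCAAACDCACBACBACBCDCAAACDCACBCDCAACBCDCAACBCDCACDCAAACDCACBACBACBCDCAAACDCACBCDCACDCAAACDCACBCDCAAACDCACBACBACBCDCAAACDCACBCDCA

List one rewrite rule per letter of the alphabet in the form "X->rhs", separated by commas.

A->ACB, B->A, C->CDC, D->AAA

  step 1 ⇒ step 2: CDCCDCCDCACB ⇒ CDC·AAA·CDC·CDC·AAA·CDC·CDC·AAA·CDC·ACB·CDC·A
    A ↦ ACB
    B ↦ A
    C ↦ CDC
    D ↦ AAA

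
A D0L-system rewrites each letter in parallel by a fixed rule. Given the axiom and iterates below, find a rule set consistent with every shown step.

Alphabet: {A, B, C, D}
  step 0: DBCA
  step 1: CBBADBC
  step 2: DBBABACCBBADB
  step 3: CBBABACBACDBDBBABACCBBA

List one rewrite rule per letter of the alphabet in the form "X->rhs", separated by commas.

A->C, B->BA, C->DB, D->CB

  step 2 ⇒ step 3: DBBABACCBBADB ⇒ CB·BA·BA·C·BA·C·DB·DB·BA·BA·C·CB·BA
    A ↦ C
    B ↦ BA
    C ↦ DB
    D ↦ CB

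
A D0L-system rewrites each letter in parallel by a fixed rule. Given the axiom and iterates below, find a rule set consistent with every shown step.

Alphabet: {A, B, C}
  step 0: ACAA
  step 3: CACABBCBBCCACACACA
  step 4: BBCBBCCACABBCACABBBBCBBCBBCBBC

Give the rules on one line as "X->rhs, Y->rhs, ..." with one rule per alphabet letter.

A->C, B->CA, C->BB

  step 3 ⇒ step 4: CACABBCBBCCACACACA ⇒ BB·C·BB·C·CA·CA·BB·CA·CA·BB·BB·C·BB·C·BB·C·BB·C
    A ↦ C
    B ↦ CA
    C ↦ BB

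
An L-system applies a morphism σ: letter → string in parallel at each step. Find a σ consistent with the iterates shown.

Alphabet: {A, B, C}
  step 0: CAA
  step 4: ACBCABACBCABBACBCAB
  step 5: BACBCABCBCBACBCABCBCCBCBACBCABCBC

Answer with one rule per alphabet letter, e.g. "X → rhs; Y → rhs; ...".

A->B, B->CBC, C->A

  step 4 ⇒ step 5: ACBCABACBCABBACBCAB ⇒ B·A·CBC·A·B·CBC·B·A·CBC·A·B·CBC·CBC·B·A·CBC·A·B·CBC
    A ↦ B
    B ↦ CBC
    C ↦ A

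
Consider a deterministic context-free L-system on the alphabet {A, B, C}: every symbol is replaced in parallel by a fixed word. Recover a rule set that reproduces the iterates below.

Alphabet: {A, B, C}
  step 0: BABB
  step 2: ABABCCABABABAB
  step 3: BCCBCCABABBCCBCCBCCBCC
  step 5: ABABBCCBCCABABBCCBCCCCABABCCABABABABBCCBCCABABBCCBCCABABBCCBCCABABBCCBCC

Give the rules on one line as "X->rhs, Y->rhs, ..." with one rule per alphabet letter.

A->B, B->CC, C->AB

  step 2 ⇒ step 3: ABABCCABABABAB ⇒ B·CC·B·CC·AB·AB·B·CC·B·CC·B·CC·B·CC
    A ↦ B
    B ↦ CC
    C ↦ AB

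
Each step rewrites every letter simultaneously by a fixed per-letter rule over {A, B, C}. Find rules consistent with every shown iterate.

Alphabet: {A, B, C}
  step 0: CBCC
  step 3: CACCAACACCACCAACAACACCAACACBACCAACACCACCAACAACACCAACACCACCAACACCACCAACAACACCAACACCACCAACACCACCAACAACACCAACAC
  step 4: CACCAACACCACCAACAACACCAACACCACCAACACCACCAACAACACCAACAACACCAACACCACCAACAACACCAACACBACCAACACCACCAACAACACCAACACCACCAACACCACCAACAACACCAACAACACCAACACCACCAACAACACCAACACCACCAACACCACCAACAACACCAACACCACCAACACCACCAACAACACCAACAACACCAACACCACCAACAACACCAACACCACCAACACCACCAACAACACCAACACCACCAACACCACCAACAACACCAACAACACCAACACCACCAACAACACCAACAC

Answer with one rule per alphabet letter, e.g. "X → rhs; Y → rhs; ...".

A->CAA, B->BAC, C->CAC

  step 3 ⇒ step 4: CACCAACACCACCAACAACACCAACACBACCAACACCACCAACAACACCAACACCACCAACACCACCAACAACACCAACACCACCAACACCACCAACAACACCAACAC ⇒ CAC·CAA·CAC·CAC·CAA·CAA·CAC·CAA·CAC·CAC·CAA·CAC·CAC·CAA·CAA·CAC·CAA·CAA·CAC·CAA·CAC·CAC·CAA·CAA·CAC·CAA·CAC·BAC·CAA·CAC·CAC·CAA·CAA·CAC·CAA·CAC·CAC·CAA·CAC·CAC·CAA·CAA·CAC·CAA·CAA·CAC·CAA·CAC·CAC·CAA·CAA·CAC·CAA·CAC·CAC·CAA·CAC·CAC·CAA·CAA·CAC·CAA·CAC·CAC·CAA·CAC·CAC·CAA·CAA·CAC·CAA·CAA·CAC·CAA·CAC·CAC·CAA·CAA·CAC·CAA·CAC·CAC·CAA·CAC·CAC·CAA·CAA·CAC·CAA·CAC·CAC·CAA·CAC·CAC·CAA·CAA·CAC·CAA·CAA·CAC·CAA·CAC·CAC·CAA·CAA·CAC·CAA·CAC
    A ↦ CAA
    B ↦ BAC
    C ↦ CAC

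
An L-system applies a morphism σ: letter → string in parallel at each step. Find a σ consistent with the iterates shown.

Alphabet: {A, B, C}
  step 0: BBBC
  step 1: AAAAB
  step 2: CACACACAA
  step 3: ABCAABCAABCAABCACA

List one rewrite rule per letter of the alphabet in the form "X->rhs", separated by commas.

  step 2 ⇒ step 3: CACACACAA ⇒ AB·CA·AB·CA·AB·CA·AB·CA·CA
    A ↦ CA
    C ↦ AB
  step 0 ⇒ step 1: BBBC ⇒ A·A·A·AB
    B ↦ A

A->CA, B->A, C->AB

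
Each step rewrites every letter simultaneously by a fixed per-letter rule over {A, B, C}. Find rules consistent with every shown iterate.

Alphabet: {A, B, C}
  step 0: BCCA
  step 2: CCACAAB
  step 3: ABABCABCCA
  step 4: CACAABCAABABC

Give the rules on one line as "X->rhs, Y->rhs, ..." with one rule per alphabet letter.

A->C, B->A, C->AB

  step 3 ⇒ step 4: ABABCABCCA ⇒ C·A·C·A·AB·C·A·AB·AB·C
    A ↦ C
    B ↦ A
    C ↦ AB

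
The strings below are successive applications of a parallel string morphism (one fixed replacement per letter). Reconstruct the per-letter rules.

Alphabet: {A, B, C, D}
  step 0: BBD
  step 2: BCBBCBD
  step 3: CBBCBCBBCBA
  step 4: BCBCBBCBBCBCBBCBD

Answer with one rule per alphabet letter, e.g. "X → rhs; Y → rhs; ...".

A->D, B->CB, C->B, D->A

  step 3 ⇒ step 4: CBBCBCBBCBA ⇒ B·CB·CB·B·CB·B·CB·CB·B·CB·D
    A ↦ D
    B ↦ CB
    C ↦ B
  step 2 ⇒ step 3: BCBBCBD ⇒ CB·B·CB·CB·B·CB·A
    D ↦ A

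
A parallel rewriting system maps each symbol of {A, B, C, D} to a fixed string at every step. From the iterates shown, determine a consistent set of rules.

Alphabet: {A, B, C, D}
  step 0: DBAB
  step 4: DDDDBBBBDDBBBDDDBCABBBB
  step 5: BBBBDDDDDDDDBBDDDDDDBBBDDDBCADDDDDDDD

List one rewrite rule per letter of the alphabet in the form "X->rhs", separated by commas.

A->CA, B->DD, C->DB, D->B

  step 4 ⇒ step 5: DDDDBBBBDDBBBDDDBCABBBB ⇒ B·B·B·B·DD·DD·DD·DD·B·B·DD·DD·DD·B·B·B·DD·DB·CA·DD·DD·DD·DD
    A ↦ CA
    B ↦ DD
    C ↦ DB
    D ↦ B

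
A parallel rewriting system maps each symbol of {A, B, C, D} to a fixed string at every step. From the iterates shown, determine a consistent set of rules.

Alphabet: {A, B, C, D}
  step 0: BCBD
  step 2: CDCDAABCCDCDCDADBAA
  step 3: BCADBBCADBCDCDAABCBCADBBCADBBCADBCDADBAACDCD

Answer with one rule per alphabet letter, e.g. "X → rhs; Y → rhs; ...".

A->CD, B->AA, C->BC, D->ADB

  step 2 ⇒ step 3: CDCDAABCCDCDCDADBAA ⇒ BC·ADB·BC·ADB·CD·CD·AA·BC·BC·ADB·BC·ADB·BC·ADB·CD·ADB·AA·CD·CD
    A ↦ CD
    B ↦ AA
    C ↦ BC
    D ↦ ADB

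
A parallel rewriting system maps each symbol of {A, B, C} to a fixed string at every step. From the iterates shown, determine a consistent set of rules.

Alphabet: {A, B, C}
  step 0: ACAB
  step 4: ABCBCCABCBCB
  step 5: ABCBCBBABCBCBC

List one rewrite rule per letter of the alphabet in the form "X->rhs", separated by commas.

A->AB, B->C, C->B

  step 4 ⇒ step 5: ABCBCCABCBCB ⇒ AB·C·B·C·B·B·AB·C·B·C·B·C
    A ↦ AB
    B ↦ C
    C ↦ B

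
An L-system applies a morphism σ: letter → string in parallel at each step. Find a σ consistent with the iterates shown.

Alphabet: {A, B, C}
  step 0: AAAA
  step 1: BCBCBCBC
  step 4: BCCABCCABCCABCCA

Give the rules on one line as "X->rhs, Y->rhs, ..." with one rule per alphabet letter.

  step 0 ⇒ step 1: AAAA ⇒ BC·BC·BC·BC
    A ↦ BC
    B ↦ C  (constrained at step 1)
    C ↦ A  (constrained at step 1)

A->BC, B->C, C->A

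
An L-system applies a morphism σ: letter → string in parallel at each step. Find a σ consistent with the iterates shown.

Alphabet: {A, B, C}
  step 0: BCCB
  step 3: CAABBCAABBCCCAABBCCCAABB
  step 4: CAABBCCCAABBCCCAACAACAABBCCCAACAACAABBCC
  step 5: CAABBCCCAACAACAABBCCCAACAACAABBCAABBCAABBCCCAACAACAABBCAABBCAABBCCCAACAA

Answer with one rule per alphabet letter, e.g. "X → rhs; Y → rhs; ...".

  step 4 ⇒ step 5: CAABBCCCAABBCCCAACAACAABBCCCAACAACAABBCC ⇒ CAA·B·B·C·C·CAA·CAA·CAA·B·B·C·C·CAA·CAA·CAA·B·B·CAA·B·B·CAA·B·B·C·C·CAA·CAA·CAA·B·B·CAA·B·B·CAA·B·B·C·C·CAA·CAA
    A ↦ B
    B ↦ C
    C ↦ CAA

A->B, B->C, C->CAA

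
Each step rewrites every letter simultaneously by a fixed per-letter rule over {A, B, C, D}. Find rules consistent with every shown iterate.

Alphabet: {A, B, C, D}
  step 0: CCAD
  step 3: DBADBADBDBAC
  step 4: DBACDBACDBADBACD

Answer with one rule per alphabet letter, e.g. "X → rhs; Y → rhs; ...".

A->C, B->A, C->D, D->DB

  step 3 ⇒ step 4: DBADBADBDBAC ⇒ DB·A·C·DB·A·C·DB·A·DB·A·C·D
    A ↦ C
    B ↦ A
    C ↦ D
    D ↦ DB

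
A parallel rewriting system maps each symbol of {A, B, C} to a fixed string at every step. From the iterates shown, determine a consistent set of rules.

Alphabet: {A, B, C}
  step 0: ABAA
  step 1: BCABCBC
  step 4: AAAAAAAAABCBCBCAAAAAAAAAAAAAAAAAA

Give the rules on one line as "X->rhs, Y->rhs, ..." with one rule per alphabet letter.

  step 0 ⇒ step 1: ABAA ⇒ BC·A·BC·BC
    A ↦ BC
    B ↦ A
    C ↦ AA  (constrained at step 1)

A->BC, B->A, C->AA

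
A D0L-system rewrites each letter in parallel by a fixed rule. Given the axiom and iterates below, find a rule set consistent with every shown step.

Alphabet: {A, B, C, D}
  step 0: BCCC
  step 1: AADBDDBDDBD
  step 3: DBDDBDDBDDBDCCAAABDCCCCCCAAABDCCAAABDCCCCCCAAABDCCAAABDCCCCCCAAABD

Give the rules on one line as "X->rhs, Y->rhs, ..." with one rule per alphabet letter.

  step 0 ⇒ step 1: BCCC ⇒ AA·DBD·DBD·DBD
    B ↦ AA
    C ↦ DBD
    A ↦ CC  (constrained at step 1)
    D ↦ ABD  (constrained at step 1)

A->CC, B->AA, C->DBD, D->ABD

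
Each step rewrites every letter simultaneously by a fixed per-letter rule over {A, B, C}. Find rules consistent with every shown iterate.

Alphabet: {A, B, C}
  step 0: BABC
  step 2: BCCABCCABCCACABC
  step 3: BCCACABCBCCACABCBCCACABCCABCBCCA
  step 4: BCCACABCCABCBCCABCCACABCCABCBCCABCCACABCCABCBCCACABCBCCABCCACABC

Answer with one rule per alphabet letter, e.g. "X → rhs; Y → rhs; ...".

A->BC, B->BC, C->CA

  step 3 ⇒ step 4: BCCACABCBCCACABCBCCACABCCABCBCCA ⇒ BC·CA·CA·BC·CA·BC·BC·CA·BC·CA·CA·BC·CA·BC·BC·CA·BC·CA·CA·BC·CA·BC·BC·CA·CA·BC·BC·CA·BC·CA·CA·BC
    A ↦ BC
    B ↦ BC
    C ↦ CA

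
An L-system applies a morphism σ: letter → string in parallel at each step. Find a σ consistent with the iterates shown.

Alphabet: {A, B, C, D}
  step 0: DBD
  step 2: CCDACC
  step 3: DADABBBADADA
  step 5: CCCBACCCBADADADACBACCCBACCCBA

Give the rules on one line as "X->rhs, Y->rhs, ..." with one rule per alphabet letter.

  step 2 ⇒ step 3: CCDACC ⇒ DA·DA·BB·BA·DA·DA
    A ↦ BA
    C ↦ DA
    D ↦ BB
    B ↦ C  (constrained at step 0)

A->BA, B->C, C->DA, D->BB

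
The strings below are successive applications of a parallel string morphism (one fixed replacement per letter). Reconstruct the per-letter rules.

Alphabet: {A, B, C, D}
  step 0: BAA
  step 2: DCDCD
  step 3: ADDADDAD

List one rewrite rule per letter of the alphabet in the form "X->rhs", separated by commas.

A->BC, B->C, C->D, D->AD

  step 2 ⇒ step 3: DCDCD ⇒ AD·D·AD·D·AD
    C ↦ D
    D ↦ AD
    A ↦ BC  (constrained at step 0)
    B ↦ C  (constrained at step 0)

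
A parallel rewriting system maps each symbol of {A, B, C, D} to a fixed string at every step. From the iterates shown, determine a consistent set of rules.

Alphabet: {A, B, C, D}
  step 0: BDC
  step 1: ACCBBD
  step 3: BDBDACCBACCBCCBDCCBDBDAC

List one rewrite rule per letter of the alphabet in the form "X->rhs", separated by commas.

  step 0 ⇒ step 1: BDC ⇒ AC·CB·BD
    B ↦ AC
    C ↦ BD
    D ↦ CB
    A ↦ CC  (constrained at step 1)

A->CC, B->AC, C->BD, D->CB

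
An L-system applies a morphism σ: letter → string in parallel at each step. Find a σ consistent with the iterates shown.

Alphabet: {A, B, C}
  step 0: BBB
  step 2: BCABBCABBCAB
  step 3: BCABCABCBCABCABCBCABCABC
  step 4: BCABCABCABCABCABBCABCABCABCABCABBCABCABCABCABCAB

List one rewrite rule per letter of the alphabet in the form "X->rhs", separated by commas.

A->CA, B->BC, C->AB

  step 3 ⇒ step 4: BCABCABCBCABCABCBCABCABC ⇒ BC·AB·CA·BC·AB·CA·BC·AB·BC·AB·CA·BC·AB·CA·BC·AB·BC·AB·CA·BC·AB·CA·BC·AB
    A ↦ CA
    B ↦ BC
    C ↦ AB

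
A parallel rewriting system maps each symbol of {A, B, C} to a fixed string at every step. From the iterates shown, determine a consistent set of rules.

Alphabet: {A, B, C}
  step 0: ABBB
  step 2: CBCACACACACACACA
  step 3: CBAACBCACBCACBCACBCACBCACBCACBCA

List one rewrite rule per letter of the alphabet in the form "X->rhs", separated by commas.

  step 2 ⇒ step 3: CBCACACACACACACA ⇒ CB·AA·CB·CA·CB·CA·CB·CA·CB·CA·CB·CA·CB·CA·CB·CA
    A ↦ CA
    B ↦ AA
    C ↦ CB

A->CA, B->AA, C->CB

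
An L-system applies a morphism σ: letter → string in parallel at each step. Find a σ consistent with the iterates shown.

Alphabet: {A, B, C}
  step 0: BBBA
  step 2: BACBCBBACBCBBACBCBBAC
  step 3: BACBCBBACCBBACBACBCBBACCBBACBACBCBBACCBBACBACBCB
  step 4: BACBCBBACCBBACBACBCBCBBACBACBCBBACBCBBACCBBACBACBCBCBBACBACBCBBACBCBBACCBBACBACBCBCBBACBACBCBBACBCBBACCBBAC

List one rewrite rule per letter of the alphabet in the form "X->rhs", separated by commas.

  step 3 ⇒ step 4: BACBCBBACCBBACBACBCBBACCBBACBACBCBBACCBBACBACBCB ⇒ BAC·B·CB·BAC·CB·BAC·BAC·B·CB·CB·BAC·BAC·B·CB·BAC·B·CB·BAC·CB·BAC·BAC·B·CB·CB·BAC·BAC·B·CB·BAC·B·CB·BAC·CB·BAC·BAC·B·CB·CB·BAC·BAC·B·CB·BAC·B·CB·BAC·CB·BAC
    A ↦ B
    B ↦ BAC
    C ↦ CB

A->B, B->BAC, C->CB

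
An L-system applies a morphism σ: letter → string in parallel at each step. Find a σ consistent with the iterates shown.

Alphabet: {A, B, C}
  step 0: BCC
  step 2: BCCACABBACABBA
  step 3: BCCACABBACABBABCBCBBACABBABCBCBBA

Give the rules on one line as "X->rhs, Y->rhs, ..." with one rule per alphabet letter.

  step 2 ⇒ step 3: BCCACABBACABBA ⇒ BC·CA·CA·BBA·CA·BBA·BC·BC·BBA·CA·BBA·BC·BC·BBA
    A ↦ BBA
    B ↦ BC
    C ↦ CA

A->BBA, B->BC, C->CA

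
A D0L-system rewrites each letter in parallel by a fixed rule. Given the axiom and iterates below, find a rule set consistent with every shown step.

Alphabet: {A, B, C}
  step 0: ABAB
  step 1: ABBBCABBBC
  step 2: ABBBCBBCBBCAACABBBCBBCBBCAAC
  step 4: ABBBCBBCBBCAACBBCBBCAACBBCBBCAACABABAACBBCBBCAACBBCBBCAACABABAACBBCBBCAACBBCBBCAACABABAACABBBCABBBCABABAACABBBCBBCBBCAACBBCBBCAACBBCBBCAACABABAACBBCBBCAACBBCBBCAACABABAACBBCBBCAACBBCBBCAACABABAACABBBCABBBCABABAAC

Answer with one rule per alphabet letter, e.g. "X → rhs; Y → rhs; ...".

A->AB, B->BBC, C->AAC

  step 1 ⇒ step 2: ABBBCABBBC ⇒ AB·BBC·BBC·BBC·AAC·AB·BBC·BBC·BBC·AAC
    A ↦ AB
    B ↦ BBC
    C ↦ AAC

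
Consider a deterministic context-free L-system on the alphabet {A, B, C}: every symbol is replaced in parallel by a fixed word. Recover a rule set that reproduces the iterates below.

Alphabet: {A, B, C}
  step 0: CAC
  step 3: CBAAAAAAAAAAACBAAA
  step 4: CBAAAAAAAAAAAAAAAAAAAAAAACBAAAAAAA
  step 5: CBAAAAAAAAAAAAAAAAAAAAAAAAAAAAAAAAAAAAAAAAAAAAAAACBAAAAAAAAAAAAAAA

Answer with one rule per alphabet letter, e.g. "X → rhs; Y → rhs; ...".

  step 4 ⇒ step 5: CBAAAAAAAAAAAAAAAAAAAAAAACBAAAAAAA ⇒ CB·A·AA·AA·AA·AA·AA·AA·AA·AA·AA·AA·AA·AA·AA·AA·AA·AA·AA·AA·AA·AA·AA·AA·AA·CB·A·AA·AA·AA·AA·AA·AA·AA
    A ↦ AA
    B ↦ A
    C ↦ CB

A->AA, B->A, C->CB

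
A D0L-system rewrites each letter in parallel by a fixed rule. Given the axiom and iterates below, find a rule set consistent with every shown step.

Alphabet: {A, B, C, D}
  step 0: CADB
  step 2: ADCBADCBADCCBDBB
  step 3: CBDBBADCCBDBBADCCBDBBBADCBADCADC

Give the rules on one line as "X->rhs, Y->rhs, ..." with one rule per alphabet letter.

  step 2 ⇒ step 3: ADCBADCBADCCBDBB ⇒ CBD·B·B·ADC·CBD·B·B·ADC·CBD·B·B·B·ADC·B·ADC·ADC
    A ↦ CBD
    B ↦ ADC
    C ↦ B
    D ↦ B

A->CBD, B->ADC, C->B, D->B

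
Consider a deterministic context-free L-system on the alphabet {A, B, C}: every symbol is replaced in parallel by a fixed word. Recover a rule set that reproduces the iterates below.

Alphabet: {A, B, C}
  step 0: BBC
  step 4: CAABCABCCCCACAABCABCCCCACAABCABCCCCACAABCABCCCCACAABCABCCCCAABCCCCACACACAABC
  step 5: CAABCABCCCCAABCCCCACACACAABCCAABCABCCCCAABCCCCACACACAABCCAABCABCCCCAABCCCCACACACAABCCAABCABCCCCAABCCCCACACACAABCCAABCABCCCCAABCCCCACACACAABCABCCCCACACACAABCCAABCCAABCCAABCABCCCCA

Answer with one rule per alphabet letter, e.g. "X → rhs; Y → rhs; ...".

  step 4 ⇒ step 5: CAABCABCCCCACAABCABCCCCACAABCABCCCCACAABCABCCCCACAABCABCCCCAABCCCCACACACAABC ⇒ CA·ABC·ABC·CC·CA·ABC·CC·CA·CA·CA·CA·ABC·CA·ABC·ABC·CC·CA·ABC·CC·CA·CA·CA·CA·ABC·CA·ABC·ABC·CC·CA·ABC·CC·CA·CA·CA·CA·ABC·CA·ABC·ABC·CC·CA·ABC·CC·CA·CA·CA·CA·ABC·CA·ABC·ABC·CC·CA·ABC·CC·CA·CA·CA·CA·ABC·ABC·CC·CA·CA·CA·CA·ABC·CA·ABC·CA·ABC·CA·ABC·ABC·CC·CA
    A ↦ ABC
    B ↦ CC
    C ↦ CA

A->ABC, B->CC, C->CA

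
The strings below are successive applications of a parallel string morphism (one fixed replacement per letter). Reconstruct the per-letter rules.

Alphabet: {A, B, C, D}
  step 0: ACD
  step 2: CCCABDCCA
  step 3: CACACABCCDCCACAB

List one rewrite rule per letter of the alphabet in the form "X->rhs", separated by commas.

A->B, B->CC, C->CA, D->DC

  step 2 ⇒ step 3: CCCABDCCA ⇒ CA·CA·CA·B·CC·DC·CA·CA·B
    A ↦ B
    B ↦ CC
    C ↦ CA
    D ↦ DC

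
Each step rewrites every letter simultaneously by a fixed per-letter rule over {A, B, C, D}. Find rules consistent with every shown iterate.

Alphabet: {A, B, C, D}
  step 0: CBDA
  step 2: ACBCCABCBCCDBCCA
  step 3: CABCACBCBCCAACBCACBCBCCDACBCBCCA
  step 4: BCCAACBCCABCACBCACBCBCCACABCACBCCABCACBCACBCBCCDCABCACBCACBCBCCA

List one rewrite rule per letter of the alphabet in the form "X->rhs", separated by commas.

  step 3 ⇒ step 4: CABCACBCBCCAACBCACBCBCCDACBCBCCA ⇒ BC·CA·AC·BC·CA·BC·AC·BC·AC·BC·BC·CA·CA·BC·AC·BC·CA·BC·AC·BC·AC·BC·BC·CD·CA·BC·AC·BC·AC·BC·BC·CA
    A ↦ CA
    B ↦ AC
    C ↦ BC
    D ↦ CD

A->CA, B->AC, C->BC, D->CD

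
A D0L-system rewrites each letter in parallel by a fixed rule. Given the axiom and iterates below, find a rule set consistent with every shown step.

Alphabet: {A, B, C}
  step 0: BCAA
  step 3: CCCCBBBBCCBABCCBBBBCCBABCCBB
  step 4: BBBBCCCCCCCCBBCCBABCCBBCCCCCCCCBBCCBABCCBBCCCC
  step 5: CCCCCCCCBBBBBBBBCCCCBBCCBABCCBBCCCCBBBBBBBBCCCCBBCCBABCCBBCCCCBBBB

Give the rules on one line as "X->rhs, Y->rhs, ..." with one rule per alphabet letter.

A->BAB, B->CC, C->B

  step 4 ⇒ step 5: BBBBCCCCCCCCBBCCBABCCBBCCCCCCCCBBCCBABCCBBCCCC ⇒ CC·CC·CC·CC·B·B·B·B·B·B·B·B·CC·CC·B·B·CC·BAB·CC·B·B·CC·CC·B·B·B·B·B·B·B·B·CC·CC·B·B·CC·BAB·CC·B·B·CC·CC·B·B·B·B
    A ↦ BAB
    B ↦ CC
    C ↦ B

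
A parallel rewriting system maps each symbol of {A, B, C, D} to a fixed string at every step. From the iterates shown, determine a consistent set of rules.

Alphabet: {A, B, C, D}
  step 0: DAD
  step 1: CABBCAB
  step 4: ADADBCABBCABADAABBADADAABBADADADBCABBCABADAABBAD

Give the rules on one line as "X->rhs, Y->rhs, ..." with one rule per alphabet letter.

  step 0 ⇒ step 1: DAD ⇒ CAB·B·CAB
    A ↦ B
    D ↦ CAB
    B ↦ AD  (constrained at step 1)
    C ↦ AAB  (constrained at step 1)

A->B, B->AD, C->AAB, D->CAB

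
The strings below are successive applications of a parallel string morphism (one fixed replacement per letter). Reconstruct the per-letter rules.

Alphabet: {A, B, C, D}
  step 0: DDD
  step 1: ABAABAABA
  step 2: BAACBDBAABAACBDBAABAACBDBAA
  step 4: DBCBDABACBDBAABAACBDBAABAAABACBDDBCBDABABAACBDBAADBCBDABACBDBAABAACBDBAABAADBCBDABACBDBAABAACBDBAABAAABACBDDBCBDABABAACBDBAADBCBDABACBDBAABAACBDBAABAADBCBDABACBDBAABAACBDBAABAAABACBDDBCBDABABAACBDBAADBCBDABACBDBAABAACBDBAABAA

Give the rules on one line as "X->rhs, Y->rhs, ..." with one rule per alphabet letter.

  step 1 ⇒ step 2: ABAABAABA ⇒ BAA·CBD·BAA·BAA·CBD·BAA·BAA·CBD·BAA
    A ↦ BAA
    B ↦ CBD
    C ↦ DB  (constrained at step 2)
  step 0 ⇒ step 1: DDD ⇒ ABA·ABA·ABA
    D ↦ ABA

A->BAA, B->CBD, C->DB, D->ABA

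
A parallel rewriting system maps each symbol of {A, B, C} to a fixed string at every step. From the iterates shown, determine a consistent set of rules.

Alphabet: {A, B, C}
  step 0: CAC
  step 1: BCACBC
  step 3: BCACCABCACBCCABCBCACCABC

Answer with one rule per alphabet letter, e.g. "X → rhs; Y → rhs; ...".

  step 0 ⇒ step 1: CAC ⇒ BC·AC·BC
    A ↦ AC
    C ↦ BC
    B ↦ CA  (constrained at step 1)

A->AC, B->CA, C->BC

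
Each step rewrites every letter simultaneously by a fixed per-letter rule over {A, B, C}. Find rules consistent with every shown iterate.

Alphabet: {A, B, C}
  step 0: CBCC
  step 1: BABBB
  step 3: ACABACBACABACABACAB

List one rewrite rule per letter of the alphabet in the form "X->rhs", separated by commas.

  step 0 ⇒ step 1: CBCC ⇒ B·AB·B·B
    B ↦ AB
    C ↦ B
    A ↦ AC  (constrained at step 1)

A->AC, B->AB, C->B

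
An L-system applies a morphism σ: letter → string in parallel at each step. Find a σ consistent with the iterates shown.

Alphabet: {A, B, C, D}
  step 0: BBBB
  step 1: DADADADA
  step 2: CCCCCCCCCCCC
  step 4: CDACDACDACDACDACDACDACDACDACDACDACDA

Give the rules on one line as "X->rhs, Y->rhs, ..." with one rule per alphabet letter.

  step 1 ⇒ step 2: DADADADA ⇒ CC·C·CC·C·CC·C·CC·C
    A ↦ C
    D ↦ CC
  step 0 ⇒ step 1: BBBB ⇒ DA·DA·DA·DA
    B ↦ DA
    C ↦ AB  (constrained at step 2)

A->C, B->DA, C->AB, D->CC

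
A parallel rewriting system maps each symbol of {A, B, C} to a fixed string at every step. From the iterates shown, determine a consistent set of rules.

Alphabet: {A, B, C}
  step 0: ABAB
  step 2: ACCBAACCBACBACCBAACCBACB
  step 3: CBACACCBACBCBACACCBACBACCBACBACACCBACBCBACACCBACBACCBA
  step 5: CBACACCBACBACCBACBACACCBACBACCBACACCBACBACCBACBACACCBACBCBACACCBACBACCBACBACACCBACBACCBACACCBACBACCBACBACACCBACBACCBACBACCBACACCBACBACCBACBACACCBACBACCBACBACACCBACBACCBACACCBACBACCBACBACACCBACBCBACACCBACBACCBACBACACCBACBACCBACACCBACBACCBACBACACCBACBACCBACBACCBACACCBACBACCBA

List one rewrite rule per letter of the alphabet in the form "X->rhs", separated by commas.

  step 2 ⇒ step 3: ACCBAACCBACBACCBAACCBACB ⇒ CB·AC·AC·CBA·CB·CB·AC·AC·CBA·CB·AC·CBA·CB·AC·AC·CBA·CB·CB·AC·AC·CBA·CB·AC·CBA
    A ↦ CB
    B ↦ CBA
    C ↦ AC

A->CB, B->CBA, C->AC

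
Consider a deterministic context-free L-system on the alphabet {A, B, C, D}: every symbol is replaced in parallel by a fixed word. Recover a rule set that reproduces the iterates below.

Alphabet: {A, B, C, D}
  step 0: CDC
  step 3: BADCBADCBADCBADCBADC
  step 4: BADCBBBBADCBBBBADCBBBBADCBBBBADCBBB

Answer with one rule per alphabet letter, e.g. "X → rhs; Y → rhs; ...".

A->DC, B->BA, C->BB, D->B

  step 3 ⇒ step 4: BADCBADCBADCBADCBADC ⇒ BA·DC·B·BB·BA·DC·B·BB·BA·DC·B·BB·BA·DC·B·BB·BA·DC·B·BB
    A ↦ DC
    B ↦ BA
    C ↦ BB
    D ↦ B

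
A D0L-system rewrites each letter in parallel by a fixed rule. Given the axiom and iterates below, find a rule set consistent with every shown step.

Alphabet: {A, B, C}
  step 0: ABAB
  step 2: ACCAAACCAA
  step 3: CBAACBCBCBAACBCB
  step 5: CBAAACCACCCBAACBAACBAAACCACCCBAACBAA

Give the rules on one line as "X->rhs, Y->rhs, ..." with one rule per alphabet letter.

A->CB, B->CC, C->A

  step 2 ⇒ step 3: ACCAAACCAA ⇒ CB·A·A·CB·CB·CB·A·A·CB·CB
    A ↦ CB
    C ↦ A
    B ↦ CC  (constrained at step 0)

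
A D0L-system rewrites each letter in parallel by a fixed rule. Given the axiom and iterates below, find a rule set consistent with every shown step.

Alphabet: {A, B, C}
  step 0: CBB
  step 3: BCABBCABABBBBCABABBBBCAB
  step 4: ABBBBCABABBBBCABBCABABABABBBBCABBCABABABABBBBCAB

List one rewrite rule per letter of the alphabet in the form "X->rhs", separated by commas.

  step 3 ⇒ step 4: BCABBCABABBBBCABABBBBCAB ⇒ AB·BB·BC·AB·AB·BB·BC·AB·BC·AB·AB·AB·AB·BB·BC·AB·BC·AB·AB·AB·AB·BB·BC·AB
    A ↦ BC
    B ↦ AB
    C ↦ BB

A->BC, B->AB, C->BB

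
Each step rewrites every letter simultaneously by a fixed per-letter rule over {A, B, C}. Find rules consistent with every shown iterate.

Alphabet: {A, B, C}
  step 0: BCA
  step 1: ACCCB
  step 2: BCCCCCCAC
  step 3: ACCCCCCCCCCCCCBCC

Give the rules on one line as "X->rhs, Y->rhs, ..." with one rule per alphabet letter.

A->B, B->AC, C->CC

  step 2 ⇒ step 3: BCCCCCCAC ⇒ AC·CC·CC·CC·CC·CC·CC·B·CC
    A ↦ B
    B ↦ AC
    C ↦ CC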